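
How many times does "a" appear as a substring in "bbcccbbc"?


Searching for "a" in "bbcccbbc"
Scanning each position:
  Position 0: "b" => no
  Position 1: "b" => no
  Position 2: "c" => no
  Position 3: "c" => no
  Position 4: "c" => no
  Position 5: "b" => no
  Position 6: "b" => no
  Position 7: "c" => no
Total occurrences: 0

0


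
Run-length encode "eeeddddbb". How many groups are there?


Input: eeeddddbb
Scanning for consecutive runs:
  Group 1: 'e' x 3 (positions 0-2)
  Group 2: 'd' x 4 (positions 3-6)
  Group 3: 'b' x 2 (positions 7-8)
Total groups: 3

3


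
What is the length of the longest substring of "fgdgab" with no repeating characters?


Input: "fgdgab"
Sliding window (track last position of each char):
  Position 0 ('f'): window [0,0] length 1 -- new best
  Position 1 ('g'): window [0,1] length 2 -- new best
  Position 2 ('d'): window [0,2] length 3 -- new best
  Position 3 ('g'): repeat (last at 1), move window start to 2
  Position 3 ('g'): window [2,3] length 2
  Position 4 ('a'): window [2,4] length 3
  Position 5 ('b'): window [2,5] length 4 -- new best
Longest substring with no repeats: "dgab" with length 4

4


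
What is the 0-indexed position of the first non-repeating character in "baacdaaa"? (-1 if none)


Input: baacdaaa
Character frequencies:
  'a': 5
  'b': 1
  'c': 1
  'd': 1
Scanning left to right for freq == 1:
  Position 0 ('b'): unique! => answer = 0

0


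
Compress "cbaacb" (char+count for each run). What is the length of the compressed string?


Input: cbaacb
Runs:
  'c' x 1 => "c1"
  'b' x 1 => "b1"
  'a' x 2 => "a2"
  'c' x 1 => "c1"
  'b' x 1 => "b1"
Compressed: "c1b1a2c1b1"
Compressed length: 10

10


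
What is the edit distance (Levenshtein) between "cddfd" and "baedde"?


Computing edit distance: "cddfd" -> "baedde"
DP table:
           b    a    e    d    d    e
      0    1    2    3    4    5    6
  c   1    1    2    3    4    5    6
  d   2    2    2    3    3    4    5
  d   3    3    3    3    3    3    4
  f   4    4    4    4    4    4    4
  d   5    5    5    5    4    4    5
Edit distance = dp[5][6] = 5

5


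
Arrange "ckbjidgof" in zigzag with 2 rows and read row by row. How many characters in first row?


Zigzag "ckbjidgof" into 2 rows:
Placing characters:
  'c' => row 0
  'k' => row 1
  'b' => row 0
  'j' => row 1
  'i' => row 0
  'd' => row 1
  'g' => row 0
  'o' => row 1
  'f' => row 0
Rows:
  Row 0: "cbigf"
  Row 1: "kjdo"
First row length: 5

5


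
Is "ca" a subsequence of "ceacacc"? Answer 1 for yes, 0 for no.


Check if "ca" is a subsequence of "ceacacc"
Greedy scan:
  Position 0 ('c'): matches sub[0] = 'c'
  Position 1 ('e'): no match needed
  Position 2 ('a'): matches sub[1] = 'a'
  Position 3 ('c'): no match needed
  Position 4 ('a'): no match needed
  Position 5 ('c'): no match needed
  Position 6 ('c'): no match needed
All 2 characters matched => is a subsequence

1


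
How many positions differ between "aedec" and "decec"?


Comparing "aedec" and "decec" position by position:
  Position 0: 'a' vs 'd' => DIFFER
  Position 1: 'e' vs 'e' => same
  Position 2: 'd' vs 'c' => DIFFER
  Position 3: 'e' vs 'e' => same
  Position 4: 'c' vs 'c' => same
Positions that differ: 2

2


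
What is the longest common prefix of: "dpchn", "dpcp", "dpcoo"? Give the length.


Words: dpchn, dpcp, dpcoo
  Position 0: all 'd' => match
  Position 1: all 'p' => match
  Position 2: all 'c' => match
  Position 3: ('h', 'p', 'o') => mismatch, stop
LCP = "dpc" (length 3)

3


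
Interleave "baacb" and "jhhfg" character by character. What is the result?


Interleaving "baacb" and "jhhfg":
  Position 0: 'b' from first, 'j' from second => "bj"
  Position 1: 'a' from first, 'h' from second => "ah"
  Position 2: 'a' from first, 'h' from second => "ah"
  Position 3: 'c' from first, 'f' from second => "cf"
  Position 4: 'b' from first, 'g' from second => "bg"
Result: bjahahcfbg

bjahahcfbg


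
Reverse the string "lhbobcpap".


Input: lhbobcpap
Reading characters right to left:
  Position 8: 'p'
  Position 7: 'a'
  Position 6: 'p'
  Position 5: 'c'
  Position 4: 'b'
  Position 3: 'o'
  Position 2: 'b'
  Position 1: 'h'
  Position 0: 'l'
Reversed: papcbobhl

papcbobhl


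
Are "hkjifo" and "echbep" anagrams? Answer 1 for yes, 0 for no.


Strings: "hkjifo", "echbep"
Sorted first:  fhijko
Sorted second: bceehp
Differ at position 0: 'f' vs 'b' => not anagrams

0


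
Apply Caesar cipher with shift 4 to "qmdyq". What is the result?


Caesar cipher: shift "qmdyq" by 4
  'q' (pos 16) + 4 = pos 20 = 'u'
  'm' (pos 12) + 4 = pos 16 = 'q'
  'd' (pos 3) + 4 = pos 7 = 'h'
  'y' (pos 24) + 4 = pos 2 = 'c'
  'q' (pos 16) + 4 = pos 20 = 'u'
Result: uqhcu

uqhcu


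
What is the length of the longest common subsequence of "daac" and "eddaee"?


LCS of "daac" and "eddaee"
DP table:
           e    d    d    a    e    e
      0    0    0    0    0    0    0
  d   0    0    1    1    1    1    1
  a   0    0    1    1    2    2    2
  a   0    0    1    1    2    2    2
  c   0    0    1    1    2    2    2
LCS length = dp[4][6] = 2

2


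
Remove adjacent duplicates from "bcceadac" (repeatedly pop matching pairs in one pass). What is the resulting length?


Input: bcceadac
Stack-based adjacent duplicate removal:
  Read 'b': push. Stack: b
  Read 'c': push. Stack: bc
  Read 'c': matches stack top 'c' => pop. Stack: b
  Read 'e': push. Stack: be
  Read 'a': push. Stack: bea
  Read 'd': push. Stack: bead
  Read 'a': push. Stack: beada
  Read 'c': push. Stack: beadac
Final stack: "beadac" (length 6)

6


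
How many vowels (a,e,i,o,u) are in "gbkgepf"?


Input: gbkgepf
Checking each character:
  'g' at position 0: consonant
  'b' at position 1: consonant
  'k' at position 2: consonant
  'g' at position 3: consonant
  'e' at position 4: vowel (running total: 1)
  'p' at position 5: consonant
  'f' at position 6: consonant
Total vowels: 1

1


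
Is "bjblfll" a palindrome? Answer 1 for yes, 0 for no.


Input: bjblfll
Reversed: llflbjb
  Compare pos 0 ('b') with pos 6 ('l'): MISMATCH
  Compare pos 1 ('j') with pos 5 ('l'): MISMATCH
  Compare pos 2 ('b') with pos 4 ('f'): MISMATCH
Result: not a palindrome

0


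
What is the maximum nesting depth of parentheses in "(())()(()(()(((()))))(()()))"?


Input: "(())()(()(()(((()))))(()()))"
Tracking depth:
  Position 0 '(': depth becomes 1
  Position 1 '(': depth becomes 2
  Position 2 ')': depth becomes 1
  Position 3 ')': depth becomes 0
  Position 4 '(': depth becomes 1
  Position 5 ')': depth becomes 0
  Position 6 '(': depth becomes 1
  Position 7 '(': depth becomes 2
  Position 8 ')': depth becomes 1
  Position 9 '(': depth becomes 2
  Position 10 '(': depth becomes 3
  Position 11 ')': depth becomes 2
  Position 12 '(': depth becomes 3
  Position 13 '(': depth becomes 4
  Position 14 '(': depth becomes 5
  Position 15 '(': depth becomes 6
  Position 16 ')': depth becomes 5
  Position 17 ')': depth becomes 4
  Position 18 ')': depth becomes 3
  Position 19 ')': depth becomes 2
  Position 20 ')': depth becomes 1
  Position 21 '(': depth becomes 2
  Position 22 '(': depth becomes 3
  Position 23 ')': depth becomes 2
  Position 24 '(': depth becomes 3
  Position 25 ')': depth becomes 2
  Position 26 ')': depth becomes 1
  Position 27 ')': depth becomes 0
Maximum depth reached: 6

6


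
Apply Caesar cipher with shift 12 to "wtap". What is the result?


Caesar cipher: shift "wtap" by 12
  'w' (pos 22) + 12 = pos 8 = 'i'
  't' (pos 19) + 12 = pos 5 = 'f'
  'a' (pos 0) + 12 = pos 12 = 'm'
  'p' (pos 15) + 12 = pos 1 = 'b'
Result: ifmb

ifmb


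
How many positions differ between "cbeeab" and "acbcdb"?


Comparing "cbeeab" and "acbcdb" position by position:
  Position 0: 'c' vs 'a' => DIFFER
  Position 1: 'b' vs 'c' => DIFFER
  Position 2: 'e' vs 'b' => DIFFER
  Position 3: 'e' vs 'c' => DIFFER
  Position 4: 'a' vs 'd' => DIFFER
  Position 5: 'b' vs 'b' => same
Positions that differ: 5

5


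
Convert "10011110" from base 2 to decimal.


Input: "10011110" in base 2
Positional expansion:
  Digit '1' (value 1) x 2^7 = 128
  Digit '0' (value 0) x 2^6 = 0
  Digit '0' (value 0) x 2^5 = 0
  Digit '1' (value 1) x 2^4 = 16
  Digit '1' (value 1) x 2^3 = 8
  Digit '1' (value 1) x 2^2 = 4
  Digit '1' (value 1) x 2^1 = 2
  Digit '0' (value 0) x 2^0 = 0
Sum = 158

158


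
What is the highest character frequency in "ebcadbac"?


Input: ebcadbac
Character counts:
  'a': 2
  'b': 2
  'c': 2
  'd': 1
  'e': 1
Maximum frequency: 2

2


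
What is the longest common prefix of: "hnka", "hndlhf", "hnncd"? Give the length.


Words: hnka, hndlhf, hnncd
  Position 0: all 'h' => match
  Position 1: all 'n' => match
  Position 2: ('k', 'd', 'n') => mismatch, stop
LCP = "hn" (length 2)

2


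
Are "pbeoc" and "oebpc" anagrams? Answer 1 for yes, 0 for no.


Strings: "pbeoc", "oebpc"
Sorted first:  bceop
Sorted second: bceop
Sorted forms match => anagrams

1


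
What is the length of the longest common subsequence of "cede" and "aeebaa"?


LCS of "cede" and "aeebaa"
DP table:
           a    e    e    b    a    a
      0    0    0    0    0    0    0
  c   0    0    0    0    0    0    0
  e   0    0    1    1    1    1    1
  d   0    0    1    1    1    1    1
  e   0    0    1    2    2    2    2
LCS length = dp[4][6] = 2

2


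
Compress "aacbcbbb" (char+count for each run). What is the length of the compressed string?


Input: aacbcbbb
Runs:
  'a' x 2 => "a2"
  'c' x 1 => "c1"
  'b' x 1 => "b1"
  'c' x 1 => "c1"
  'b' x 3 => "b3"
Compressed: "a2c1b1c1b3"
Compressed length: 10

10


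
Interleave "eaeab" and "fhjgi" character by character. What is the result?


Interleaving "eaeab" and "fhjgi":
  Position 0: 'e' from first, 'f' from second => "ef"
  Position 1: 'a' from first, 'h' from second => "ah"
  Position 2: 'e' from first, 'j' from second => "ej"
  Position 3: 'a' from first, 'g' from second => "ag"
  Position 4: 'b' from first, 'i' from second => "bi"
Result: efahejagbi

efahejagbi


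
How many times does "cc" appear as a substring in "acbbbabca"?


Searching for "cc" in "acbbbabca"
Scanning each position:
  Position 0: "ac" => no
  Position 1: "cb" => no
  Position 2: "bb" => no
  Position 3: "bb" => no
  Position 4: "ba" => no
  Position 5: "ab" => no
  Position 6: "bc" => no
  Position 7: "ca" => no
Total occurrences: 0

0


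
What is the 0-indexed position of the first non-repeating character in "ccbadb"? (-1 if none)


Input: ccbadb
Character frequencies:
  'a': 1
  'b': 2
  'c': 2
  'd': 1
Scanning left to right for freq == 1:
  Position 0 ('c'): freq=2, skip
  Position 1 ('c'): freq=2, skip
  Position 2 ('b'): freq=2, skip
  Position 3 ('a'): unique! => answer = 3

3


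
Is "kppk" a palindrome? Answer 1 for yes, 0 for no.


Input: kppk
Reversed: kppk
  Compare pos 0 ('k') with pos 3 ('k'): match
  Compare pos 1 ('p') with pos 2 ('p'): match
Result: palindrome

1


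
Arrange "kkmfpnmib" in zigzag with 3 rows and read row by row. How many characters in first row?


Zigzag "kkmfpnmib" into 3 rows:
Placing characters:
  'k' => row 0
  'k' => row 1
  'm' => row 2
  'f' => row 1
  'p' => row 0
  'n' => row 1
  'm' => row 2
  'i' => row 1
  'b' => row 0
Rows:
  Row 0: "kpb"
  Row 1: "kfni"
  Row 2: "mm"
First row length: 3

3


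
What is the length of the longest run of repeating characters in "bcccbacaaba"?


Input: "bcccbacaaba"
Scanning for longest run:
  Position 1 ('c'): new char, reset run to 1
  Position 2 ('c'): continues run of 'c', length=2
  Position 3 ('c'): continues run of 'c', length=3
  Position 4 ('b'): new char, reset run to 1
  Position 5 ('a'): new char, reset run to 1
  Position 6 ('c'): new char, reset run to 1
  Position 7 ('a'): new char, reset run to 1
  Position 8 ('a'): continues run of 'a', length=2
  Position 9 ('b'): new char, reset run to 1
  Position 10 ('a'): new char, reset run to 1
Longest run: 'c' with length 3

3


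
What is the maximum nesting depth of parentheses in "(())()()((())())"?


Input: "(())()()((())())"
Tracking depth:
  Position 0 '(': depth becomes 1
  Position 1 '(': depth becomes 2
  Position 2 ')': depth becomes 1
  Position 3 ')': depth becomes 0
  Position 4 '(': depth becomes 1
  Position 5 ')': depth becomes 0
  Position 6 '(': depth becomes 1
  Position 7 ')': depth becomes 0
  Position 8 '(': depth becomes 1
  Position 9 '(': depth becomes 2
  Position 10 '(': depth becomes 3
  Position 11 ')': depth becomes 2
  Position 12 ')': depth becomes 1
  Position 13 '(': depth becomes 2
  Position 14 ')': depth becomes 1
  Position 15 ')': depth becomes 0
Maximum depth reached: 3

3


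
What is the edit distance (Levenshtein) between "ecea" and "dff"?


Computing edit distance: "ecea" -> "dff"
DP table:
           d    f    f
      0    1    2    3
  e   1    1    2    3
  c   2    2    2    3
  e   3    3    3    3
  a   4    4    4    4
Edit distance = dp[4][3] = 4

4


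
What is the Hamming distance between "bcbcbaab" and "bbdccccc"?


Comparing "bcbcbaab" and "bbdccccc" position by position:
  Position 0: 'b' vs 'b' => same
  Position 1: 'c' vs 'b' => differ
  Position 2: 'b' vs 'd' => differ
  Position 3: 'c' vs 'c' => same
  Position 4: 'b' vs 'c' => differ
  Position 5: 'a' vs 'c' => differ
  Position 6: 'a' vs 'c' => differ
  Position 7: 'b' vs 'c' => differ
Total differences (Hamming distance): 6

6


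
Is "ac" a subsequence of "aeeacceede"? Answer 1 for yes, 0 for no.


Check if "ac" is a subsequence of "aeeacceede"
Greedy scan:
  Position 0 ('a'): matches sub[0] = 'a'
  Position 1 ('e'): no match needed
  Position 2 ('e'): no match needed
  Position 3 ('a'): no match needed
  Position 4 ('c'): matches sub[1] = 'c'
  Position 5 ('c'): no match needed
  Position 6 ('e'): no match needed
  Position 7 ('e'): no match needed
  Position 8 ('d'): no match needed
  Position 9 ('e'): no match needed
All 2 characters matched => is a subsequence

1


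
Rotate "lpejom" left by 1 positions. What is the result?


Input: "lpejom", rotate left by 1
First 1 characters: "l"
Remaining characters: "pejom"
Concatenate remaining + first: "pejom" + "l" = "pejoml"

pejoml


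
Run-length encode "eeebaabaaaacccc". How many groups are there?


Input: eeebaabaaaacccc
Scanning for consecutive runs:
  Group 1: 'e' x 3 (positions 0-2)
  Group 2: 'b' x 1 (positions 3-3)
  Group 3: 'a' x 2 (positions 4-5)
  Group 4: 'b' x 1 (positions 6-6)
  Group 5: 'a' x 4 (positions 7-10)
  Group 6: 'c' x 4 (positions 11-14)
Total groups: 6

6


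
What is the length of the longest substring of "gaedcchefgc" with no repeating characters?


Input: "gaedcchefgc"
Sliding window (track last position of each char):
  Position 0 ('g'): window [0,0] length 1 -- new best
  Position 1 ('a'): window [0,1] length 2 -- new best
  Position 2 ('e'): window [0,2] length 3 -- new best
  Position 3 ('d'): window [0,3] length 4 -- new best
  Position 4 ('c'): window [0,4] length 5 -- new best
  Position 5 ('c'): repeat (last at 4), move window start to 5
  Position 5 ('c'): window [5,5] length 1
  Position 6 ('h'): window [5,6] length 2
  Position 7 ('e'): window [5,7] length 3
  Position 8 ('f'): window [5,8] length 4
  Position 9 ('g'): window [5,9] length 5
  Position 10 ('c'): repeat (last at 5), move window start to 6
  Position 10 ('c'): window [6,10] length 5
Longest substring with no repeats: "gaedc" with length 5

5


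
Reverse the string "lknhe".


Input: lknhe
Reading characters right to left:
  Position 4: 'e'
  Position 3: 'h'
  Position 2: 'n'
  Position 1: 'k'
  Position 0: 'l'
Reversed: ehnkl

ehnkl


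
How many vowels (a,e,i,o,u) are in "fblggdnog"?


Input: fblggdnog
Checking each character:
  'f' at position 0: consonant
  'b' at position 1: consonant
  'l' at position 2: consonant
  'g' at position 3: consonant
  'g' at position 4: consonant
  'd' at position 5: consonant
  'n' at position 6: consonant
  'o' at position 7: vowel (running total: 1)
  'g' at position 8: consonant
Total vowels: 1

1


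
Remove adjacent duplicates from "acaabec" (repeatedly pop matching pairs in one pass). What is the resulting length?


Input: acaabec
Stack-based adjacent duplicate removal:
  Read 'a': push. Stack: a
  Read 'c': push. Stack: ac
  Read 'a': push. Stack: aca
  Read 'a': matches stack top 'a' => pop. Stack: ac
  Read 'b': push. Stack: acb
  Read 'e': push. Stack: acbe
  Read 'c': push. Stack: acbec
Final stack: "acbec" (length 5)

5


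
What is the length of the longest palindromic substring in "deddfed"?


Input: "deddfed"
Checking substrings for palindromes:
  [0:3] "ded" (len 3) => palindrome
  [2:4] "dd" (len 2) => palindrome
Longest palindromic substring: "ded" with length 3

3


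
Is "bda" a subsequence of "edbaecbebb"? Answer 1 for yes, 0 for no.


Check if "bda" is a subsequence of "edbaecbebb"
Greedy scan:
  Position 0 ('e'): no match needed
  Position 1 ('d'): no match needed
  Position 2 ('b'): matches sub[0] = 'b'
  Position 3 ('a'): no match needed
  Position 4 ('e'): no match needed
  Position 5 ('c'): no match needed
  Position 6 ('b'): no match needed
  Position 7 ('e'): no match needed
  Position 8 ('b'): no match needed
  Position 9 ('b'): no match needed
Only matched 1/3 characters => not a subsequence

0


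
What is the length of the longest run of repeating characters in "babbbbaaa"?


Input: "babbbbaaa"
Scanning for longest run:
  Position 1 ('a'): new char, reset run to 1
  Position 2 ('b'): new char, reset run to 1
  Position 3 ('b'): continues run of 'b', length=2
  Position 4 ('b'): continues run of 'b', length=3
  Position 5 ('b'): continues run of 'b', length=4
  Position 6 ('a'): new char, reset run to 1
  Position 7 ('a'): continues run of 'a', length=2
  Position 8 ('a'): continues run of 'a', length=3
Longest run: 'b' with length 4

4


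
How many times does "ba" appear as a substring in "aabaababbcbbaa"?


Searching for "ba" in "aabaababbcbbaa"
Scanning each position:
  Position 0: "aa" => no
  Position 1: "ab" => no
  Position 2: "ba" => MATCH
  Position 3: "aa" => no
  Position 4: "ab" => no
  Position 5: "ba" => MATCH
  Position 6: "ab" => no
  Position 7: "bb" => no
  Position 8: "bc" => no
  Position 9: "cb" => no
  Position 10: "bb" => no
  Position 11: "ba" => MATCH
  Position 12: "aa" => no
Total occurrences: 3

3


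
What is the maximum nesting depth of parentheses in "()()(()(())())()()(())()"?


Input: "()()(()(())())()()(())()"
Tracking depth:
  Position 0 '(': depth becomes 1
  Position 1 ')': depth becomes 0
  Position 2 '(': depth becomes 1
  Position 3 ')': depth becomes 0
  Position 4 '(': depth becomes 1
  Position 5 '(': depth becomes 2
  Position 6 ')': depth becomes 1
  Position 7 '(': depth becomes 2
  Position 8 '(': depth becomes 3
  Position 9 ')': depth becomes 2
  Position 10 ')': depth becomes 1
  Position 11 '(': depth becomes 2
  Position 12 ')': depth becomes 1
  Position 13 ')': depth becomes 0
  Position 14 '(': depth becomes 1
  Position 15 ')': depth becomes 0
  Position 16 '(': depth becomes 1
  Position 17 ')': depth becomes 0
  Position 18 '(': depth becomes 1
  Position 19 '(': depth becomes 2
  Position 20 ')': depth becomes 1
  Position 21 ')': depth becomes 0
  Position 22 '(': depth becomes 1
  Position 23 ')': depth becomes 0
Maximum depth reached: 3

3


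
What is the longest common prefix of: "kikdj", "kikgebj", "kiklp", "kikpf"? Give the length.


Words: kikdj, kikgebj, kiklp, kikpf
  Position 0: all 'k' => match
  Position 1: all 'i' => match
  Position 2: all 'k' => match
  Position 3: ('d', 'g', 'l', 'p') => mismatch, stop
LCP = "kik" (length 3)

3


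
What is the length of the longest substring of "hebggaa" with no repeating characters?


Input: "hebggaa"
Sliding window (track last position of each char):
  Position 0 ('h'): window [0,0] length 1 -- new best
  Position 1 ('e'): window [0,1] length 2 -- new best
  Position 2 ('b'): window [0,2] length 3 -- new best
  Position 3 ('g'): window [0,3] length 4 -- new best
  Position 4 ('g'): repeat (last at 3), move window start to 4
  Position 4 ('g'): window [4,4] length 1
  Position 5 ('a'): window [4,5] length 2
  Position 6 ('a'): repeat (last at 5), move window start to 6
  Position 6 ('a'): window [6,6] length 1
Longest substring with no repeats: "hebg" with length 4

4


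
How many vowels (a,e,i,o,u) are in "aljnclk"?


Input: aljnclk
Checking each character:
  'a' at position 0: vowel (running total: 1)
  'l' at position 1: consonant
  'j' at position 2: consonant
  'n' at position 3: consonant
  'c' at position 4: consonant
  'l' at position 5: consonant
  'k' at position 6: consonant
Total vowels: 1

1


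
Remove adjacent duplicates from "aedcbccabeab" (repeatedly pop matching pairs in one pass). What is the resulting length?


Input: aedcbccabeab
Stack-based adjacent duplicate removal:
  Read 'a': push. Stack: a
  Read 'e': push. Stack: ae
  Read 'd': push. Stack: aed
  Read 'c': push. Stack: aedc
  Read 'b': push. Stack: aedcb
  Read 'c': push. Stack: aedcbc
  Read 'c': matches stack top 'c' => pop. Stack: aedcb
  Read 'a': push. Stack: aedcba
  Read 'b': push. Stack: aedcbab
  Read 'e': push. Stack: aedcbabe
  Read 'a': push. Stack: aedcbabea
  Read 'b': push. Stack: aedcbabeab
Final stack: "aedcbabeab" (length 10)

10


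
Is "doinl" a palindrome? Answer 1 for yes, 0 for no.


Input: doinl
Reversed: lniod
  Compare pos 0 ('d') with pos 4 ('l'): MISMATCH
  Compare pos 1 ('o') with pos 3 ('n'): MISMATCH
Result: not a palindrome

0


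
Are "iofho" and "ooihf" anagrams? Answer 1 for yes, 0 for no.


Strings: "iofho", "ooihf"
Sorted first:  fhioo
Sorted second: fhioo
Sorted forms match => anagrams

1


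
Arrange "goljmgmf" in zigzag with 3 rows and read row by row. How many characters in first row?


Zigzag "goljmgmf" into 3 rows:
Placing characters:
  'g' => row 0
  'o' => row 1
  'l' => row 2
  'j' => row 1
  'm' => row 0
  'g' => row 1
  'm' => row 2
  'f' => row 1
Rows:
  Row 0: "gm"
  Row 1: "ojgf"
  Row 2: "lm"
First row length: 2

2


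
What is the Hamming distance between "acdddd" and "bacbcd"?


Comparing "acdddd" and "bacbcd" position by position:
  Position 0: 'a' vs 'b' => differ
  Position 1: 'c' vs 'a' => differ
  Position 2: 'd' vs 'c' => differ
  Position 3: 'd' vs 'b' => differ
  Position 4: 'd' vs 'c' => differ
  Position 5: 'd' vs 'd' => same
Total differences (Hamming distance): 5

5


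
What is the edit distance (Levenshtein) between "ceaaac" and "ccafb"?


Computing edit distance: "ceaaac" -> "ccafb"
DP table:
           c    c    a    f    b
      0    1    2    3    4    5
  c   1    0    1    2    3    4
  e   2    1    1    2    3    4
  a   3    2    2    1    2    3
  a   4    3    3    2    2    3
  a   5    4    4    3    3    3
  c   6    5    4    4    4    4
Edit distance = dp[6][5] = 4

4


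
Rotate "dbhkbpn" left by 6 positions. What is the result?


Input: "dbhkbpn", rotate left by 6
First 6 characters: "dbhkbp"
Remaining characters: "n"
Concatenate remaining + first: "n" + "dbhkbp" = "ndbhkbp"

ndbhkbp


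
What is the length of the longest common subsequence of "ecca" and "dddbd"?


LCS of "ecca" and "dddbd"
DP table:
           d    d    d    b    d
      0    0    0    0    0    0
  e   0    0    0    0    0    0
  c   0    0    0    0    0    0
  c   0    0    0    0    0    0
  a   0    0    0    0    0    0
LCS length = dp[4][5] = 0

0


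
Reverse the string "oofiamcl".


Input: oofiamcl
Reading characters right to left:
  Position 7: 'l'
  Position 6: 'c'
  Position 5: 'm'
  Position 4: 'a'
  Position 3: 'i'
  Position 2: 'f'
  Position 1: 'o'
  Position 0: 'o'
Reversed: lcmaifoo

lcmaifoo


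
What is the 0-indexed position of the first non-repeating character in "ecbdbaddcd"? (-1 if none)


Input: ecbdbaddcd
Character frequencies:
  'a': 1
  'b': 2
  'c': 2
  'd': 4
  'e': 1
Scanning left to right for freq == 1:
  Position 0 ('e'): unique! => answer = 0

0


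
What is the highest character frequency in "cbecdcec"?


Input: cbecdcec
Character counts:
  'b': 1
  'c': 4
  'd': 1
  'e': 2
Maximum frequency: 4

4


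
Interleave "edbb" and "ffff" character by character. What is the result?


Interleaving "edbb" and "ffff":
  Position 0: 'e' from first, 'f' from second => "ef"
  Position 1: 'd' from first, 'f' from second => "df"
  Position 2: 'b' from first, 'f' from second => "bf"
  Position 3: 'b' from first, 'f' from second => "bf"
Result: efdfbfbf

efdfbfbf


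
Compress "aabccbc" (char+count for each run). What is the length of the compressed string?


Input: aabccbc
Runs:
  'a' x 2 => "a2"
  'b' x 1 => "b1"
  'c' x 2 => "c2"
  'b' x 1 => "b1"
  'c' x 1 => "c1"
Compressed: "a2b1c2b1c1"
Compressed length: 10

10


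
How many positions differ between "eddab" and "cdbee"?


Comparing "eddab" and "cdbee" position by position:
  Position 0: 'e' vs 'c' => DIFFER
  Position 1: 'd' vs 'd' => same
  Position 2: 'd' vs 'b' => DIFFER
  Position 3: 'a' vs 'e' => DIFFER
  Position 4: 'b' vs 'e' => DIFFER
Positions that differ: 4

4


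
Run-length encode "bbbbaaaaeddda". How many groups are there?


Input: bbbbaaaaeddda
Scanning for consecutive runs:
  Group 1: 'b' x 4 (positions 0-3)
  Group 2: 'a' x 4 (positions 4-7)
  Group 3: 'e' x 1 (positions 8-8)
  Group 4: 'd' x 3 (positions 9-11)
  Group 5: 'a' x 1 (positions 12-12)
Total groups: 5

5


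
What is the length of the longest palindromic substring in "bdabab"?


Input: "bdabab"
Checking substrings for palindromes:
  [2:5] "aba" (len 3) => palindrome
  [3:6] "bab" (len 3) => palindrome
Longest palindromic substring: "aba" with length 3

3


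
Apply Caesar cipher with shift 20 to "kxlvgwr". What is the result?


Caesar cipher: shift "kxlvgwr" by 20
  'k' (pos 10) + 20 = pos 4 = 'e'
  'x' (pos 23) + 20 = pos 17 = 'r'
  'l' (pos 11) + 20 = pos 5 = 'f'
  'v' (pos 21) + 20 = pos 15 = 'p'
  'g' (pos 6) + 20 = pos 0 = 'a'
  'w' (pos 22) + 20 = pos 16 = 'q'
  'r' (pos 17) + 20 = pos 11 = 'l'
Result: erfpaql

erfpaql


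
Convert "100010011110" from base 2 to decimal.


Input: "100010011110" in base 2
Positional expansion:
  Digit '1' (value 1) x 2^11 = 2048
  Digit '0' (value 0) x 2^10 = 0
  Digit '0' (value 0) x 2^9 = 0
  Digit '0' (value 0) x 2^8 = 0
  Digit '1' (value 1) x 2^7 = 128
  Digit '0' (value 0) x 2^6 = 0
  Digit '0' (value 0) x 2^5 = 0
  Digit '1' (value 1) x 2^4 = 16
  Digit '1' (value 1) x 2^3 = 8
  Digit '1' (value 1) x 2^2 = 4
  Digit '1' (value 1) x 2^1 = 2
  Digit '0' (value 0) x 2^0 = 0
Sum = 2206

2206


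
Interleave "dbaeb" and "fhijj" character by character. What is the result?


Interleaving "dbaeb" and "fhijj":
  Position 0: 'd' from first, 'f' from second => "df"
  Position 1: 'b' from first, 'h' from second => "bh"
  Position 2: 'a' from first, 'i' from second => "ai"
  Position 3: 'e' from first, 'j' from second => "ej"
  Position 4: 'b' from first, 'j' from second => "bj"
Result: dfbhaiejbj

dfbhaiejbj


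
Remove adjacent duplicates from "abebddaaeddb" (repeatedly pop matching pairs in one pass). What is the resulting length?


Input: abebddaaeddb
Stack-based adjacent duplicate removal:
  Read 'a': push. Stack: a
  Read 'b': push. Stack: ab
  Read 'e': push. Stack: abe
  Read 'b': push. Stack: abeb
  Read 'd': push. Stack: abebd
  Read 'd': matches stack top 'd' => pop. Stack: abeb
  Read 'a': push. Stack: abeba
  Read 'a': matches stack top 'a' => pop. Stack: abeb
  Read 'e': push. Stack: abebe
  Read 'd': push. Stack: abebed
  Read 'd': matches stack top 'd' => pop. Stack: abebe
  Read 'b': push. Stack: abebeb
Final stack: "abebeb" (length 6)

6


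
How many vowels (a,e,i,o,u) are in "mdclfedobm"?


Input: mdclfedobm
Checking each character:
  'm' at position 0: consonant
  'd' at position 1: consonant
  'c' at position 2: consonant
  'l' at position 3: consonant
  'f' at position 4: consonant
  'e' at position 5: vowel (running total: 1)
  'd' at position 6: consonant
  'o' at position 7: vowel (running total: 2)
  'b' at position 8: consonant
  'm' at position 9: consonant
Total vowels: 2

2


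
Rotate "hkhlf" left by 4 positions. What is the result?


Input: "hkhlf", rotate left by 4
First 4 characters: "hkhl"
Remaining characters: "f"
Concatenate remaining + first: "f" + "hkhl" = "fhkhl"

fhkhl


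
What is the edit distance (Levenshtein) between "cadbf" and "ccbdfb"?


Computing edit distance: "cadbf" -> "ccbdfb"
DP table:
           c    c    b    d    f    b
      0    1    2    3    4    5    6
  c   1    0    1    2    3    4    5
  a   2    1    1    2    3    4    5
  d   3    2    2    2    2    3    4
  b   4    3    3    2    3    3    3
  f   5    4    4    3    3    3    4
Edit distance = dp[5][6] = 4

4


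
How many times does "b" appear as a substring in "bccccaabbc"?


Searching for "b" in "bccccaabbc"
Scanning each position:
  Position 0: "b" => MATCH
  Position 1: "c" => no
  Position 2: "c" => no
  Position 3: "c" => no
  Position 4: "c" => no
  Position 5: "a" => no
  Position 6: "a" => no
  Position 7: "b" => MATCH
  Position 8: "b" => MATCH
  Position 9: "c" => no
Total occurrences: 3

3


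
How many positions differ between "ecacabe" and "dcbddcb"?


Comparing "ecacabe" and "dcbddcb" position by position:
  Position 0: 'e' vs 'd' => DIFFER
  Position 1: 'c' vs 'c' => same
  Position 2: 'a' vs 'b' => DIFFER
  Position 3: 'c' vs 'd' => DIFFER
  Position 4: 'a' vs 'd' => DIFFER
  Position 5: 'b' vs 'c' => DIFFER
  Position 6: 'e' vs 'b' => DIFFER
Positions that differ: 6

6


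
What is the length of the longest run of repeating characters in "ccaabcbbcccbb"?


Input: "ccaabcbbcccbb"
Scanning for longest run:
  Position 1 ('c'): continues run of 'c', length=2
  Position 2 ('a'): new char, reset run to 1
  Position 3 ('a'): continues run of 'a', length=2
  Position 4 ('b'): new char, reset run to 1
  Position 5 ('c'): new char, reset run to 1
  Position 6 ('b'): new char, reset run to 1
  Position 7 ('b'): continues run of 'b', length=2
  Position 8 ('c'): new char, reset run to 1
  Position 9 ('c'): continues run of 'c', length=2
  Position 10 ('c'): continues run of 'c', length=3
  Position 11 ('b'): new char, reset run to 1
  Position 12 ('b'): continues run of 'b', length=2
Longest run: 'c' with length 3

3


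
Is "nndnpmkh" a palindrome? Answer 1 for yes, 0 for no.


Input: nndnpmkh
Reversed: hkmpndnn
  Compare pos 0 ('n') with pos 7 ('h'): MISMATCH
  Compare pos 1 ('n') with pos 6 ('k'): MISMATCH
  Compare pos 2 ('d') with pos 5 ('m'): MISMATCH
  Compare pos 3 ('n') with pos 4 ('p'): MISMATCH
Result: not a palindrome

0


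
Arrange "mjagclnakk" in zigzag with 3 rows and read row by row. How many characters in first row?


Zigzag "mjagclnakk" into 3 rows:
Placing characters:
  'm' => row 0
  'j' => row 1
  'a' => row 2
  'g' => row 1
  'c' => row 0
  'l' => row 1
  'n' => row 2
  'a' => row 1
  'k' => row 0
  'k' => row 1
Rows:
  Row 0: "mck"
  Row 1: "jglak"
  Row 2: "an"
First row length: 3

3


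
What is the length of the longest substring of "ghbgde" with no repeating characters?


Input: "ghbgde"
Sliding window (track last position of each char):
  Position 0 ('g'): window [0,0] length 1 -- new best
  Position 1 ('h'): window [0,1] length 2 -- new best
  Position 2 ('b'): window [0,2] length 3 -- new best
  Position 3 ('g'): repeat (last at 0), move window start to 1
  Position 3 ('g'): window [1,3] length 3
  Position 4 ('d'): window [1,4] length 4 -- new best
  Position 5 ('e'): window [1,5] length 5 -- new best
Longest substring with no repeats: "hbgde" with length 5

5


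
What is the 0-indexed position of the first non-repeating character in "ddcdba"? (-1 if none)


Input: ddcdba
Character frequencies:
  'a': 1
  'b': 1
  'c': 1
  'd': 3
Scanning left to right for freq == 1:
  Position 0 ('d'): freq=3, skip
  Position 1 ('d'): freq=3, skip
  Position 2 ('c'): unique! => answer = 2

2


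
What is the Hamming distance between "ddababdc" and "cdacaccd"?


Comparing "ddababdc" and "cdacaccd" position by position:
  Position 0: 'd' vs 'c' => differ
  Position 1: 'd' vs 'd' => same
  Position 2: 'a' vs 'a' => same
  Position 3: 'b' vs 'c' => differ
  Position 4: 'a' vs 'a' => same
  Position 5: 'b' vs 'c' => differ
  Position 6: 'd' vs 'c' => differ
  Position 7: 'c' vs 'd' => differ
Total differences (Hamming distance): 5

5


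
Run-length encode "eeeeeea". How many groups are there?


Input: eeeeeea
Scanning for consecutive runs:
  Group 1: 'e' x 6 (positions 0-5)
  Group 2: 'a' x 1 (positions 6-6)
Total groups: 2

2


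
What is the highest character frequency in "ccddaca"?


Input: ccddaca
Character counts:
  'a': 2
  'c': 3
  'd': 2
Maximum frequency: 3

3


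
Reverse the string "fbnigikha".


Input: fbnigikha
Reading characters right to left:
  Position 8: 'a'
  Position 7: 'h'
  Position 6: 'k'
  Position 5: 'i'
  Position 4: 'g'
  Position 3: 'i'
  Position 2: 'n'
  Position 1: 'b'
  Position 0: 'f'
Reversed: ahkiginbf

ahkiginbf


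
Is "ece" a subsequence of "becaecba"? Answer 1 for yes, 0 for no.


Check if "ece" is a subsequence of "becaecba"
Greedy scan:
  Position 0 ('b'): no match needed
  Position 1 ('e'): matches sub[0] = 'e'
  Position 2 ('c'): matches sub[1] = 'c'
  Position 3 ('a'): no match needed
  Position 4 ('e'): matches sub[2] = 'e'
  Position 5 ('c'): no match needed
  Position 6 ('b'): no match needed
  Position 7 ('a'): no match needed
All 3 characters matched => is a subsequence

1


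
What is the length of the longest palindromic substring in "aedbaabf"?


Input: "aedbaabf"
Checking substrings for palindromes:
  [3:7] "baab" (len 4) => palindrome
  [4:6] "aa" (len 2) => palindrome
Longest palindromic substring: "baab" with length 4

4


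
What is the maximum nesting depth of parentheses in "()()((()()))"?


Input: "()()((()()))"
Tracking depth:
  Position 0 '(': depth becomes 1
  Position 1 ')': depth becomes 0
  Position 2 '(': depth becomes 1
  Position 3 ')': depth becomes 0
  Position 4 '(': depth becomes 1
  Position 5 '(': depth becomes 2
  Position 6 '(': depth becomes 3
  Position 7 ')': depth becomes 2
  Position 8 '(': depth becomes 3
  Position 9 ')': depth becomes 2
  Position 10 ')': depth becomes 1
  Position 11 ')': depth becomes 0
Maximum depth reached: 3

3


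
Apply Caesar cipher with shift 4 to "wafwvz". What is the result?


Caesar cipher: shift "wafwvz" by 4
  'w' (pos 22) + 4 = pos 0 = 'a'
  'a' (pos 0) + 4 = pos 4 = 'e'
  'f' (pos 5) + 4 = pos 9 = 'j'
  'w' (pos 22) + 4 = pos 0 = 'a'
  'v' (pos 21) + 4 = pos 25 = 'z'
  'z' (pos 25) + 4 = pos 3 = 'd'
Result: aejazd

aejazd


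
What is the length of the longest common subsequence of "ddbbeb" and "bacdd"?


LCS of "ddbbeb" and "bacdd"
DP table:
           b    a    c    d    d
      0    0    0    0    0    0
  d   0    0    0    0    1    1
  d   0    0    0    0    1    2
  b   0    1    1    1    1    2
  b   0    1    1    1    1    2
  e   0    1    1    1    1    2
  b   0    1    1    1    1    2
LCS length = dp[6][5] = 2

2


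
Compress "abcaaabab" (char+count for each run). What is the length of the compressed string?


Input: abcaaabab
Runs:
  'a' x 1 => "a1"
  'b' x 1 => "b1"
  'c' x 1 => "c1"
  'a' x 3 => "a3"
  'b' x 1 => "b1"
  'a' x 1 => "a1"
  'b' x 1 => "b1"
Compressed: "a1b1c1a3b1a1b1"
Compressed length: 14

14


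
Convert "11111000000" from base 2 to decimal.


Input: "11111000000" in base 2
Positional expansion:
  Digit '1' (value 1) x 2^10 = 1024
  Digit '1' (value 1) x 2^9 = 512
  Digit '1' (value 1) x 2^8 = 256
  Digit '1' (value 1) x 2^7 = 128
  Digit '1' (value 1) x 2^6 = 64
  Digit '0' (value 0) x 2^5 = 0
  Digit '0' (value 0) x 2^4 = 0
  Digit '0' (value 0) x 2^3 = 0
  Digit '0' (value 0) x 2^2 = 0
  Digit '0' (value 0) x 2^1 = 0
  Digit '0' (value 0) x 2^0 = 0
Sum = 1984

1984


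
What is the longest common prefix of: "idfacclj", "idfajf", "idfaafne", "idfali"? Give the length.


Words: idfacclj, idfajf, idfaafne, idfali
  Position 0: all 'i' => match
  Position 1: all 'd' => match
  Position 2: all 'f' => match
  Position 3: all 'a' => match
  Position 4: ('c', 'j', 'a', 'l') => mismatch, stop
LCP = "idfa" (length 4)

4


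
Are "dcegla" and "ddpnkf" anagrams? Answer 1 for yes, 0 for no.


Strings: "dcegla", "ddpnkf"
Sorted first:  acdegl
Sorted second: ddfknp
Differ at position 0: 'a' vs 'd' => not anagrams

0


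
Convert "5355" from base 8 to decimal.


Input: "5355" in base 8
Positional expansion:
  Digit '5' (value 5) x 8^3 = 2560
  Digit '3' (value 3) x 8^2 = 192
  Digit '5' (value 5) x 8^1 = 40
  Digit '5' (value 5) x 8^0 = 5
Sum = 2797

2797


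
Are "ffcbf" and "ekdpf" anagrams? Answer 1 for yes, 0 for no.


Strings: "ffcbf", "ekdpf"
Sorted first:  bcfff
Sorted second: defkp
Differ at position 0: 'b' vs 'd' => not anagrams

0


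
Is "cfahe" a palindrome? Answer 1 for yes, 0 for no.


Input: cfahe
Reversed: ehafc
  Compare pos 0 ('c') with pos 4 ('e'): MISMATCH
  Compare pos 1 ('f') with pos 3 ('h'): MISMATCH
Result: not a palindrome

0


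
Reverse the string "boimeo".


Input: boimeo
Reading characters right to left:
  Position 5: 'o'
  Position 4: 'e'
  Position 3: 'm'
  Position 2: 'i'
  Position 1: 'o'
  Position 0: 'b'
Reversed: oemiob

oemiob


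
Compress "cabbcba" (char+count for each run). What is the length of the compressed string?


Input: cabbcba
Runs:
  'c' x 1 => "c1"
  'a' x 1 => "a1"
  'b' x 2 => "b2"
  'c' x 1 => "c1"
  'b' x 1 => "b1"
  'a' x 1 => "a1"
Compressed: "c1a1b2c1b1a1"
Compressed length: 12

12


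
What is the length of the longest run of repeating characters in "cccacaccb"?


Input: "cccacaccb"
Scanning for longest run:
  Position 1 ('c'): continues run of 'c', length=2
  Position 2 ('c'): continues run of 'c', length=3
  Position 3 ('a'): new char, reset run to 1
  Position 4 ('c'): new char, reset run to 1
  Position 5 ('a'): new char, reset run to 1
  Position 6 ('c'): new char, reset run to 1
  Position 7 ('c'): continues run of 'c', length=2
  Position 8 ('b'): new char, reset run to 1
Longest run: 'c' with length 3

3


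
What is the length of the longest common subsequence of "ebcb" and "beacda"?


LCS of "ebcb" and "beacda"
DP table:
           b    e    a    c    d    a
      0    0    0    0    0    0    0
  e   0    0    1    1    1    1    1
  b   0    1    1    1    1    1    1
  c   0    1    1    1    2    2    2
  b   0    1    1    1    2    2    2
LCS length = dp[4][6] = 2

2


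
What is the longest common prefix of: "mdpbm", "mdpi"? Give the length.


Words: mdpbm, mdpi
  Position 0: all 'm' => match
  Position 1: all 'd' => match
  Position 2: all 'p' => match
  Position 3: ('b', 'i') => mismatch, stop
LCP = "mdp" (length 3)

3


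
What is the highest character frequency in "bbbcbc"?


Input: bbbcbc
Character counts:
  'b': 4
  'c': 2
Maximum frequency: 4

4


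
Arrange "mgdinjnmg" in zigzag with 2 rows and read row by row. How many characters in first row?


Zigzag "mgdinjnmg" into 2 rows:
Placing characters:
  'm' => row 0
  'g' => row 1
  'd' => row 0
  'i' => row 1
  'n' => row 0
  'j' => row 1
  'n' => row 0
  'm' => row 1
  'g' => row 0
Rows:
  Row 0: "mdnng"
  Row 1: "gijm"
First row length: 5

5


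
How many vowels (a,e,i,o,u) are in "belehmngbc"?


Input: belehmngbc
Checking each character:
  'b' at position 0: consonant
  'e' at position 1: vowel (running total: 1)
  'l' at position 2: consonant
  'e' at position 3: vowel (running total: 2)
  'h' at position 4: consonant
  'm' at position 5: consonant
  'n' at position 6: consonant
  'g' at position 7: consonant
  'b' at position 8: consonant
  'c' at position 9: consonant
Total vowels: 2

2


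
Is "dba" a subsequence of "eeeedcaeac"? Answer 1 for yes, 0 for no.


Check if "dba" is a subsequence of "eeeedcaeac"
Greedy scan:
  Position 0 ('e'): no match needed
  Position 1 ('e'): no match needed
  Position 2 ('e'): no match needed
  Position 3 ('e'): no match needed
  Position 4 ('d'): matches sub[0] = 'd'
  Position 5 ('c'): no match needed
  Position 6 ('a'): no match needed
  Position 7 ('e'): no match needed
  Position 8 ('a'): no match needed
  Position 9 ('c'): no match needed
Only matched 1/3 characters => not a subsequence

0
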